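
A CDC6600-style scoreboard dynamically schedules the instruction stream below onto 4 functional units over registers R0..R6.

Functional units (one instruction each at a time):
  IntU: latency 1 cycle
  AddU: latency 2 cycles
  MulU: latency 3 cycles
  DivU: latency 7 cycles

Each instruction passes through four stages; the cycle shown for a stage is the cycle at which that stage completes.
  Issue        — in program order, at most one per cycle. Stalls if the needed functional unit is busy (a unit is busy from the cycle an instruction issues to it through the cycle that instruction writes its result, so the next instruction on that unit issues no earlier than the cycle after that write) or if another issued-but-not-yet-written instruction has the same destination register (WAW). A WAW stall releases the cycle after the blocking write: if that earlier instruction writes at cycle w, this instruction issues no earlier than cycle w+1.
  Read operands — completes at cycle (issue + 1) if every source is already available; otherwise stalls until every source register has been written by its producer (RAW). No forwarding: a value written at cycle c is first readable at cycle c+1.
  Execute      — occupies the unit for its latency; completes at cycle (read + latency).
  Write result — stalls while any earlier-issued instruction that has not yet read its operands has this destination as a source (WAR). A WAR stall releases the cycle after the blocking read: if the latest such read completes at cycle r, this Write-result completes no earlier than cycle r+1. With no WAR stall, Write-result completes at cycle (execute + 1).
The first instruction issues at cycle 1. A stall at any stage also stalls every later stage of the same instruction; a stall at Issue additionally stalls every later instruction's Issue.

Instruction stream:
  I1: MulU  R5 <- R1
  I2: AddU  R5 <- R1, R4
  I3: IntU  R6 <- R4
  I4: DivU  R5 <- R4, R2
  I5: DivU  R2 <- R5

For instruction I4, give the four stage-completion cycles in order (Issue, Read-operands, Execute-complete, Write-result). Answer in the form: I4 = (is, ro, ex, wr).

[I1] 1/2/5/6
[I2] 7/8/10/11  (WAW R5: wait I1 write@6)
[I3] 8/9/10/11
[I4] 12/13/20/21  (WAW R5: wait I2 write@11)
[I5] 22/23/30/31  (struct: DivU busy until I4 writes@21)

I4 = (12, 13, 20, 21)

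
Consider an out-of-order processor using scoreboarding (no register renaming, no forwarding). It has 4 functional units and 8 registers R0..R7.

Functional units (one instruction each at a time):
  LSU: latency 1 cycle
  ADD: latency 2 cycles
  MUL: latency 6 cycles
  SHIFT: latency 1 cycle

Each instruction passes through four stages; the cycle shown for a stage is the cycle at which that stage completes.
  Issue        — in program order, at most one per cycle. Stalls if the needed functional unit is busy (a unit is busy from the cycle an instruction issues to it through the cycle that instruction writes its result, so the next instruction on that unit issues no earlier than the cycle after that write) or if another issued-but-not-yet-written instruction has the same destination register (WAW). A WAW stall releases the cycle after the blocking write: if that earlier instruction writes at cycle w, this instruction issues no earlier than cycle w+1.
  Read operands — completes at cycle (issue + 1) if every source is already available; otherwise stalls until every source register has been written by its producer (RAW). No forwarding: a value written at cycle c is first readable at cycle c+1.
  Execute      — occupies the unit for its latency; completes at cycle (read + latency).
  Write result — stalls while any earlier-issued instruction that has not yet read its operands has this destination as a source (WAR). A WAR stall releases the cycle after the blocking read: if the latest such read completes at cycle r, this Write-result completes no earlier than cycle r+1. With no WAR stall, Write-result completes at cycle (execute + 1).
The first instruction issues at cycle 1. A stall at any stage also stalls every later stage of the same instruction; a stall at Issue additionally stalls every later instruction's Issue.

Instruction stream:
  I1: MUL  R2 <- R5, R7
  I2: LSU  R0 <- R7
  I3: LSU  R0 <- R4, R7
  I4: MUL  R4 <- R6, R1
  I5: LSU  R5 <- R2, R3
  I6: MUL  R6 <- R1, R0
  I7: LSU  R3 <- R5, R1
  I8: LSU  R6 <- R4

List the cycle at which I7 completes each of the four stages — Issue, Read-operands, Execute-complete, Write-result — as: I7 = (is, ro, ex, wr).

cycle 1: I1 dispatched to MUL
cycle 2: I1 operands ready, I2 dispatched to LSU
cycle 3: I2 operands ready
cycle 4: I2 complete
cycle 5: R0←I2
cycle 6: I3 dispatched to LSU
cycle 7: I3 operands ready
cycle 8: I1 complete, I3 complete
cycle 9: R2←I1, R0←I3
cycle 10: I4 dispatched to MUL
cycle 11: I4 operands ready, I5 dispatched to LSU
cycle 12: I5 operands ready
cycle 13: I5 complete
cycle 14: R5←I5
cycle 17: I4 complete
cycle 18: R4←I4
cycle 19: I6 dispatched to MUL
cycle 20: I6 operands ready, I7 dispatched to LSU
cycle 21: I7 operands ready
cycle 22: I7 complete
cycle 23: R3←I7
cycle 26: I6 complete
cycle 27: R6←I6
cycle 28: I8 dispatched to LSU
cycle 29: I8 operands ready
cycle 30: I8 complete
cycle 31: R6←I8

I7 = (20, 21, 22, 23)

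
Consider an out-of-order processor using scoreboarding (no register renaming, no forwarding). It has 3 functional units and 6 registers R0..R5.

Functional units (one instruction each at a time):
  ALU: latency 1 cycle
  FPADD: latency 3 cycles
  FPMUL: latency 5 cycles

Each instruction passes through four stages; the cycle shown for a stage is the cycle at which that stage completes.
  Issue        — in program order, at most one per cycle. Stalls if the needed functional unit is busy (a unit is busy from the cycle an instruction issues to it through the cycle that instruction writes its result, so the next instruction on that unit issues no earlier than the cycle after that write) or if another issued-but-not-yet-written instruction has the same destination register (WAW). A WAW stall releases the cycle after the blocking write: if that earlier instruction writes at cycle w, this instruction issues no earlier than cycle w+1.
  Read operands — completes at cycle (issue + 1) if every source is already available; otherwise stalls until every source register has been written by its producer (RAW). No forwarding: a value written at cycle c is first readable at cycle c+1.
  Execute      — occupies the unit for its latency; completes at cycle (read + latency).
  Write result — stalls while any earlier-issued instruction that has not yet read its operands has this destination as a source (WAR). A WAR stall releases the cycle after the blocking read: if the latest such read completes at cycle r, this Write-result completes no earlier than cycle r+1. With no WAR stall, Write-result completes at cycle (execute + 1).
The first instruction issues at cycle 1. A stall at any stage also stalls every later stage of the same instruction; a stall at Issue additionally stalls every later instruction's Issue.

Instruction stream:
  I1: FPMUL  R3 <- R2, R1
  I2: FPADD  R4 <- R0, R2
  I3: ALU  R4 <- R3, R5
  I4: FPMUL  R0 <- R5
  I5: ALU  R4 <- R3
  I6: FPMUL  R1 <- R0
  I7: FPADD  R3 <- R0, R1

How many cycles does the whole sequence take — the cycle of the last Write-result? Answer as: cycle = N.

cycle = 29

t=1  I1 dispatched to FPMUL
t=2  I1 operands ready; I2 dispatched to FPADD
t=3  I2 operands ready
t=6  I2 complete
t=7  I1 complete; R4←I2
t=8  R3←I1; I3 dispatched to ALU
t=9  I3 operands ready; I4 dispatched to FPMUL
t=10  I3 complete; I4 operands ready
t=11  R4←I3
t=12  I5 dispatched to ALU
t=13  I5 operands ready
t=14  I5 complete
t=15  I4 complete; R4←I5
t=16  R0←I4
t=17  I6 dispatched to FPMUL
t=18  I6 operands ready; I7 dispatched to FPADD
t=23  I6 complete
t=24  R1←I6
t=25  I7 operands ready
t=28  I7 complete
t=29  R3←I7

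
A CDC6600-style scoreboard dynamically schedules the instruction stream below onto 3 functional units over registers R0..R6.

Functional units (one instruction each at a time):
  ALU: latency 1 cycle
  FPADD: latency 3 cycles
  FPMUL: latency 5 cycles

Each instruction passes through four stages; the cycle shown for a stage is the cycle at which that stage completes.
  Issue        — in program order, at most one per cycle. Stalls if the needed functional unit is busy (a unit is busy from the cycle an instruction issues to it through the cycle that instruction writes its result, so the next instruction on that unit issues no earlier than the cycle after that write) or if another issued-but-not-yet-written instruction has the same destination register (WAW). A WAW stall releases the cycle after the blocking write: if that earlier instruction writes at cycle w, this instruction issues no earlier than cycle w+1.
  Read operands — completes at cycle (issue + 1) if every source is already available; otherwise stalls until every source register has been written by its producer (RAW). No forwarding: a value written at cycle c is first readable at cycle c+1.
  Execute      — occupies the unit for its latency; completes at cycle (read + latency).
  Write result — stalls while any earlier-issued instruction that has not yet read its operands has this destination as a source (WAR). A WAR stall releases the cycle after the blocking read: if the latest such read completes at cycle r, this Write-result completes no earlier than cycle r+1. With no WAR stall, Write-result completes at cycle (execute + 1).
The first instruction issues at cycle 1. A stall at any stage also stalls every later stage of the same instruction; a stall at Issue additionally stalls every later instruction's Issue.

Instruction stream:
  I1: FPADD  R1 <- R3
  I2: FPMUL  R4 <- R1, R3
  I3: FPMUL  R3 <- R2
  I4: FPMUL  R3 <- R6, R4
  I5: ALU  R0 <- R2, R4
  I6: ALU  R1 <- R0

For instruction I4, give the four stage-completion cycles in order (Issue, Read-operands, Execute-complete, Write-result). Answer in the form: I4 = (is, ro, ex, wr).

I4 = (22, 23, 28, 29)

  I1 | 1 | 2 | 5 | 6
  I2 | 2 | 7 | 12 | 13   RAW R1: wait I1 write@6
  I3 | 14 | 15 | 20 | 21   struct: FPMUL busy until I2 writes@13
  I4 | 22 | 23 | 28 | 29   struct: FPMUL busy until I3 writes@21
  I5 | 23 | 24 | 25 | 26
  I6 | 27 | 28 | 29 | 30   struct: ALU busy until I5 writes@26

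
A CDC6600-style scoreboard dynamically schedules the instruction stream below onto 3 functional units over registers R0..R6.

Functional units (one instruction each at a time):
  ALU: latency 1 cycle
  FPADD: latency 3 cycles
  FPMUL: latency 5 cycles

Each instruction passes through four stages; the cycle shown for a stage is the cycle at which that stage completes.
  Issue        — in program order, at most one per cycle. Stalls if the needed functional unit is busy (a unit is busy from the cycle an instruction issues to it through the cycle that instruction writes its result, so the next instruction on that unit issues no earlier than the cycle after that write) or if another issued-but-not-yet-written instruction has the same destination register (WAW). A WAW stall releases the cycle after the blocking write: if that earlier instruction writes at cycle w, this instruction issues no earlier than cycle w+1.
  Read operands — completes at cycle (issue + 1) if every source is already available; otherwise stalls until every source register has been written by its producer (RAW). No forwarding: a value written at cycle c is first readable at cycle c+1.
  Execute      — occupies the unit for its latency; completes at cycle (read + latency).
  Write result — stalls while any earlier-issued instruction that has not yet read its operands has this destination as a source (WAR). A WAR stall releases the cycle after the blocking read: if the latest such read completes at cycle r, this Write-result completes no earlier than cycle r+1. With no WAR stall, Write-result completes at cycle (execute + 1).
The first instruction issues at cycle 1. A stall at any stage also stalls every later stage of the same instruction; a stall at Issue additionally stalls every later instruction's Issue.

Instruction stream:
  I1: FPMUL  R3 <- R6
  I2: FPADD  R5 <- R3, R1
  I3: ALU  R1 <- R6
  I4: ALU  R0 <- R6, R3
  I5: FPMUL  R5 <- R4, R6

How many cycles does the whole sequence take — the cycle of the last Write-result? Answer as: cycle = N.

cycle = 21

c1: I1 issues→FPMUL
c2: I1 reads, I2 issues→FPADD
c3: I3 issues→ALU
c4: I3 reads
c5: I3 exec-done
c7: I1 exec-done
c8: I1 writes R3
c9: I2 reads
c10: I3 writes R1
c11: I4 issues→ALU
c12: I2 exec-done, I4 reads
c13: I2 writes R5, I4 exec-done
c14: I4 writes R0, I5 issues→FPMUL
c15: I5 reads
c20: I5 exec-done
c21: I5 writes R5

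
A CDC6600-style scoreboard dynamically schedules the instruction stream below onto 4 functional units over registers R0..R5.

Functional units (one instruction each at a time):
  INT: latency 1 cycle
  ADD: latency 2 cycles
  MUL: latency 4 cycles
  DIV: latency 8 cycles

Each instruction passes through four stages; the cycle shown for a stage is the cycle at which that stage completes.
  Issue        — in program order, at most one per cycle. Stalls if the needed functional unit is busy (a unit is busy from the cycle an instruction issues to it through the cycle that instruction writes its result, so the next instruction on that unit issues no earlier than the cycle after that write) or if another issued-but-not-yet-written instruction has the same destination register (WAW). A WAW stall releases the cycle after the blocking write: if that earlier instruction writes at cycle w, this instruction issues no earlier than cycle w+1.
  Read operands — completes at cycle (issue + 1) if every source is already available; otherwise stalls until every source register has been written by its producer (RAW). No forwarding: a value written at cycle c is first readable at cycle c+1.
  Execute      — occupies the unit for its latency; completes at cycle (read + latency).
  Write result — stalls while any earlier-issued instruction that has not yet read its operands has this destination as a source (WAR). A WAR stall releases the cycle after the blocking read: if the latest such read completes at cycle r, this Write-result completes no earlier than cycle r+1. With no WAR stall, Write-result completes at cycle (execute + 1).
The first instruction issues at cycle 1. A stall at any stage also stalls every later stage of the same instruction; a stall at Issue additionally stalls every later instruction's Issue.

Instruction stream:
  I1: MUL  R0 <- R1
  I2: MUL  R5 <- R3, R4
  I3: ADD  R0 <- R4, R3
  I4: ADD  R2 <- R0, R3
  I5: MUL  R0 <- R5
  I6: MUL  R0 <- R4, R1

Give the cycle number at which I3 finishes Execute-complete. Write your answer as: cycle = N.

cycle = 12

cycle 1: I1 issues→MUL
cycle 2: I1 reads
cycle 6: I1 exec-done
cycle 7: I1 writes R0
cycle 8: I2 issues→MUL
cycle 9: I2 reads, I3 issues→ADD
cycle 10: I3 reads
cycle 12: I3 exec-done
cycle 13: I2 exec-done, I3 writes R0
cycle 14: I2 writes R5, I4 issues→ADD
cycle 15: I4 reads, I5 issues→MUL
cycle 16: I5 reads
cycle 17: I4 exec-done
cycle 18: I4 writes R2
cycle 20: I5 exec-done
cycle 21: I5 writes R0
cycle 22: I6 issues→MUL
cycle 23: I6 reads
cycle 27: I6 exec-done
cycle 28: I6 writes R0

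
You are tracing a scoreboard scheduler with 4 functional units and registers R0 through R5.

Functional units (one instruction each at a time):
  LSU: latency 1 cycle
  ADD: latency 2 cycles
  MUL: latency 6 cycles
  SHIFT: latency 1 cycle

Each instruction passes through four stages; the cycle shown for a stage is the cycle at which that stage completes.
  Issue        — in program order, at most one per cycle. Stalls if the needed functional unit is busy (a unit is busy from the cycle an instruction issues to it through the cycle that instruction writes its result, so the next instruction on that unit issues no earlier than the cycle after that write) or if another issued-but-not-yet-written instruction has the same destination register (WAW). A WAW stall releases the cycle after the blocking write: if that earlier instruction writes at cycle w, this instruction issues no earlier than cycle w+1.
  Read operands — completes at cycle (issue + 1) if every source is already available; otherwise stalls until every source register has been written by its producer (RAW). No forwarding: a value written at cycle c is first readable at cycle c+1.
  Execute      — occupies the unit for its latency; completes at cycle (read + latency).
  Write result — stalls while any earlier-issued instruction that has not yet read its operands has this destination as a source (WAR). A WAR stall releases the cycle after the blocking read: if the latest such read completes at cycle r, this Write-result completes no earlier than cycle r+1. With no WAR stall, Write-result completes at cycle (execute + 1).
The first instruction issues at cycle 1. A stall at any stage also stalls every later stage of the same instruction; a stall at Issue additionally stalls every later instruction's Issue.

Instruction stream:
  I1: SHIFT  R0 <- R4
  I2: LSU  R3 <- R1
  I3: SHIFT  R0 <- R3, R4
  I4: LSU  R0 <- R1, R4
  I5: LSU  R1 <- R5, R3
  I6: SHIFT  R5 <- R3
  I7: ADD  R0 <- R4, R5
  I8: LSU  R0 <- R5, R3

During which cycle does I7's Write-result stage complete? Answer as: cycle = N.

cycle = 21

  I1 | 1 | 2 | 3 | 4
  I2 | 2 | 3 | 4 | 5
  I3 | 5 | 6 | 7 | 8   struct: SHIFT busy until I1 writes@4
  I4 | 9 | 10 | 11 | 12   WAW R0: wait I3 write@8
  I5 | 13 | 14 | 15 | 16   struct: LSU busy until I4 writes@12
  I6 | 14 | 15 | 16 | 17
  I7 | 15 | 18 | 20 | 21   RAW R5: wait I6 write@17
  I8 | 22 | 23 | 24 | 25   WAW R0: wait I7 write@21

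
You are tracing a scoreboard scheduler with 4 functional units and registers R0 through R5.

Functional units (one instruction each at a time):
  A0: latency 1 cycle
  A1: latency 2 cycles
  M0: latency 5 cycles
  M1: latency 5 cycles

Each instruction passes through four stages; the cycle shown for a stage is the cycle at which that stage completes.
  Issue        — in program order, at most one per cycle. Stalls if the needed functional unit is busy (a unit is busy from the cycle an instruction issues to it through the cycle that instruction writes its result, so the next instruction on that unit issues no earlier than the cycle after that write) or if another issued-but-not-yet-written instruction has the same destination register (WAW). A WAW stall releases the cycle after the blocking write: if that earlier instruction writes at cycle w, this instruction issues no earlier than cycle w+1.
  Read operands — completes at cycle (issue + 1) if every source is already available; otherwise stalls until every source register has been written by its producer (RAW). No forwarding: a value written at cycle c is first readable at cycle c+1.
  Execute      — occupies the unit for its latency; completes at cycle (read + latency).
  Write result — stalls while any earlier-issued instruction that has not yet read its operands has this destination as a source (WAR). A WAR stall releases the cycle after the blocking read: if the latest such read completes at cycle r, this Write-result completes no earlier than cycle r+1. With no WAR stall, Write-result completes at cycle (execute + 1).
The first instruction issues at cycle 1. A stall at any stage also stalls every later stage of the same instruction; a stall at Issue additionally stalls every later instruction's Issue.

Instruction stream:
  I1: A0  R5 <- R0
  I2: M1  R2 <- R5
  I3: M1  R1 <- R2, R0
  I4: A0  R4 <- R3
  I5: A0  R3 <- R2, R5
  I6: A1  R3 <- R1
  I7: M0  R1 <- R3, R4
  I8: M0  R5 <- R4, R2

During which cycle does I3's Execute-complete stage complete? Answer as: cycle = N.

I1 -> (1, 2, 3, 4)
I2 -> (2, 5, 10, 11)  // RAW R5: wait I1 write@4
I3 -> (12, 13, 18, 19)  // struct: M1 busy until I2 writes@11
I4 -> (13, 14, 15, 16)
I5 -> (17, 18, 19, 20)  // struct: A0 busy until I4 writes@16
I6 -> (21, 22, 24, 25)  // WAW R3: wait I5 write@20
I7 -> (22, 26, 31, 32)  // RAW R3: wait I6 write@25
I8 -> (33, 34, 39, 40)  // struct: M0 busy until I7 writes@32

cycle = 18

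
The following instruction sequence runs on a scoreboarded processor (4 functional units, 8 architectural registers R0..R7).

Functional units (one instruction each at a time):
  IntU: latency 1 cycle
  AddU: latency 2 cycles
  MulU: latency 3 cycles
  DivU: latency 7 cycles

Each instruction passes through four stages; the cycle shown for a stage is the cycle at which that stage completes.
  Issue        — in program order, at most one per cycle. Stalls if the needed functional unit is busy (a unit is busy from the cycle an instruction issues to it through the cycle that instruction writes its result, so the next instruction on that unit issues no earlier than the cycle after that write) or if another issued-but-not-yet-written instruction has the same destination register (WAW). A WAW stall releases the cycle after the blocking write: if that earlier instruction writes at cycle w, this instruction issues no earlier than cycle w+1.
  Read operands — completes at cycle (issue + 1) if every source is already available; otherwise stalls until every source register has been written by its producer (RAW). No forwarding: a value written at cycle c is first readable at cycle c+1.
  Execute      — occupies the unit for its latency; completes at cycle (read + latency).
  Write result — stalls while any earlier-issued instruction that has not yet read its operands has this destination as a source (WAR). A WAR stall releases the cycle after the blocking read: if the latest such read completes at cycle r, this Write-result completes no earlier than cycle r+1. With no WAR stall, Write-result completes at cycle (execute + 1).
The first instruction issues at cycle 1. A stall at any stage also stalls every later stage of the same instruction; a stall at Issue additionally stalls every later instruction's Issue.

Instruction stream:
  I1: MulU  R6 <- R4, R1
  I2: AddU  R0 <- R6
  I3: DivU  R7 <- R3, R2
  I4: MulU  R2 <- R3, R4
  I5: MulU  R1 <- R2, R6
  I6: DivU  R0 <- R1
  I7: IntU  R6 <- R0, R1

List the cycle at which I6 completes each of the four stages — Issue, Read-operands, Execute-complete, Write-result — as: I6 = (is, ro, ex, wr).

c1: I1 dispatched to MulU
c2: I1 operands ready; I2 dispatched to AddU
c3: I3 dispatched to DivU
c4: I3 operands ready
c5: I1 complete
c6: R6←I1
c7: I2 operands ready; I4 dispatched to MulU
c8: I4 operands ready
c9: I2 complete
c10: R0←I2
c11: I3 complete; I4 complete
c12: R7←I3; R2←I4
c13: I5 dispatched to MulU
c14: I5 operands ready; I6 dispatched to DivU
c15: I7 dispatched to IntU
c17: I5 complete
c18: R1←I5
c19: I6 operands ready
c26: I6 complete
c27: R0←I6
c28: I7 operands ready
c29: I7 complete
c30: R6←I7

I6 = (14, 19, 26, 27)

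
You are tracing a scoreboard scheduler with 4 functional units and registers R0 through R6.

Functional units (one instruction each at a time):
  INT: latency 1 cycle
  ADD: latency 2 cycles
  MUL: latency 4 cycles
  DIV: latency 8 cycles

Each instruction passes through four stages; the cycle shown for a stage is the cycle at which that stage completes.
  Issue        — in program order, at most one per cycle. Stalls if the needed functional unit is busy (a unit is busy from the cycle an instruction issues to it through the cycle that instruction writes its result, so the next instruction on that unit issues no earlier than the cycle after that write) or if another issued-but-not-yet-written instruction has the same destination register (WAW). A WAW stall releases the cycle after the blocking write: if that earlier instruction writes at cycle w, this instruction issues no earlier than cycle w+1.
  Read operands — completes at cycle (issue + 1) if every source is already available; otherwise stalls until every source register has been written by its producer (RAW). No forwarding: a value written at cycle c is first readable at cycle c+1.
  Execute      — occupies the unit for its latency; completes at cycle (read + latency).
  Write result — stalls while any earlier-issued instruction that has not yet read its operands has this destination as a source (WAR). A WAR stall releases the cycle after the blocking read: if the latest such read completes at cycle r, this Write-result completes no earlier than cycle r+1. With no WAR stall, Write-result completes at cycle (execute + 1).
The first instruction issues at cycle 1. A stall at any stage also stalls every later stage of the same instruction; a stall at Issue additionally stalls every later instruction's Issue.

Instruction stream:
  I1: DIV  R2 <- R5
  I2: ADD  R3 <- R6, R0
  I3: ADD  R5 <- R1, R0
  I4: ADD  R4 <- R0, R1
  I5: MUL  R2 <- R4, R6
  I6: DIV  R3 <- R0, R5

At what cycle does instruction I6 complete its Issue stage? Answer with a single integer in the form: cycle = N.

  I1 | 1 | 2 | 10 | 11
  I2 | 2 | 3 | 5 | 6
  I3 | 7 | 8 | 10 | 11   struct: ADD busy until I2 writes@6
  I4 | 12 | 13 | 15 | 16   struct: ADD busy until I3 writes@11
  I5 | 13 | 17 | 21 | 22   RAW R4: wait I4 write@16
  I6 | 14 | 15 | 23 | 24

cycle = 14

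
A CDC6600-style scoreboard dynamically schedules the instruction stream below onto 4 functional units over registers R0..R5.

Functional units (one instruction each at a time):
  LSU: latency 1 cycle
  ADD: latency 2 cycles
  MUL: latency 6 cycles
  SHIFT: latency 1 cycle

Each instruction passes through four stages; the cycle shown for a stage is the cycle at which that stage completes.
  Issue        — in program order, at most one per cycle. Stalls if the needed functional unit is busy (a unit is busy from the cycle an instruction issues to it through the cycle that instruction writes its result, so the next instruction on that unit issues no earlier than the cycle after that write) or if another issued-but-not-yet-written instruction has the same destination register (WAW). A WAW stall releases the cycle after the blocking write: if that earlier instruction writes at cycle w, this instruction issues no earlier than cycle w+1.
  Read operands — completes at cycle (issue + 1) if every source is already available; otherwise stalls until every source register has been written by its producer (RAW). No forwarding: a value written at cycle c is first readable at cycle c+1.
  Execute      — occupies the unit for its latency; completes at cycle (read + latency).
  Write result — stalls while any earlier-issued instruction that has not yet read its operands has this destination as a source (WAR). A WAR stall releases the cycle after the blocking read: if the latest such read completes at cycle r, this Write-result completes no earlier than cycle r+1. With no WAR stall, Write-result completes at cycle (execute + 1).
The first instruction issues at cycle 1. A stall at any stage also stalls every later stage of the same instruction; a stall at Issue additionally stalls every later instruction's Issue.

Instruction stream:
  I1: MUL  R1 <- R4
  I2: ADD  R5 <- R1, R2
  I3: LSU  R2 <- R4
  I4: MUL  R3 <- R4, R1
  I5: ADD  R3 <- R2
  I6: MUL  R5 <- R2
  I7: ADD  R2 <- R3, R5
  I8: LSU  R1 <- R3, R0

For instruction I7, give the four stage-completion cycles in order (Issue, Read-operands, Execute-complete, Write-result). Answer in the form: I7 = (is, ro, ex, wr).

[1] I1→MUL
[2] I1 RO; I2→ADD
[3] I3→LSU
[4] I3 RO
[5] I3 EX
[8] I1 EX
[9] I1 WR R1
[10] I2 RO; I4→MUL
[11] I3 WR R2; I4 RO
[12] I2 EX
[13] I2 WR R5
[17] I4 EX
[18] I4 WR R3
[19] I5→ADD
[20] I5 RO; I6→MUL
[21] I6 RO
[22] I5 EX
[23] I5 WR R3
[24] I7→ADD
[25] I8→LSU
[26] I8 RO
[27] I6 EX; I8 EX
[28] I6 WR R5; I8 WR R1
[29] I7 RO
[31] I7 EX
[32] I7 WR R2

I7 = (24, 29, 31, 32)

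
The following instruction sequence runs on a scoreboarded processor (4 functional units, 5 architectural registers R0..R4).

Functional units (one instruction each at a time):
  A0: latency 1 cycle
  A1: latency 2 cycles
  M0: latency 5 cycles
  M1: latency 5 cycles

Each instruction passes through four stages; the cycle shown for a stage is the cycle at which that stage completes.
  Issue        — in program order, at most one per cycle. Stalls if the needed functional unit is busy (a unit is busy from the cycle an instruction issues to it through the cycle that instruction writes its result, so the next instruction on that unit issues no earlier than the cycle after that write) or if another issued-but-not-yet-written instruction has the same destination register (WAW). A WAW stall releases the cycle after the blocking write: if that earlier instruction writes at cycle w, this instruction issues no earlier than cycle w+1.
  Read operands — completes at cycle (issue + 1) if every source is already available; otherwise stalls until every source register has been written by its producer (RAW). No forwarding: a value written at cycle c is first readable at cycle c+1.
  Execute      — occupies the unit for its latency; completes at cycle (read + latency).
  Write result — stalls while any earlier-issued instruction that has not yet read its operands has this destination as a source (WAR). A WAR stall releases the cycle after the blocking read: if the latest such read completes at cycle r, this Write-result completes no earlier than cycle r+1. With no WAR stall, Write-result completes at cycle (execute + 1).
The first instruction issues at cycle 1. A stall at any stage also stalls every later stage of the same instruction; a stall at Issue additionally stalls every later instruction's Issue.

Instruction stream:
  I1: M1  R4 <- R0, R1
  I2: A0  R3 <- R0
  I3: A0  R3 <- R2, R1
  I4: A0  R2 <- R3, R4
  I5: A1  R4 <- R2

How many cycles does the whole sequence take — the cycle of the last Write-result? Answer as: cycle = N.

cycle = 17

t=1  I1→M1
t=2  I1 RO · I2→A0
t=3  I2 RO
t=4  I2 EX
t=5  I2 WR R3
t=6  I3→A0
t=7  I1 EX · I3 RO
t=8  I1 WR R4 · I3 EX
t=9  I3 WR R3
t=10  I4→A0
t=11  I4 RO · I5→A1
t=12  I4 EX
t=13  I4 WR R2
t=14  I5 RO
t=16  I5 EX
t=17  I5 WR R4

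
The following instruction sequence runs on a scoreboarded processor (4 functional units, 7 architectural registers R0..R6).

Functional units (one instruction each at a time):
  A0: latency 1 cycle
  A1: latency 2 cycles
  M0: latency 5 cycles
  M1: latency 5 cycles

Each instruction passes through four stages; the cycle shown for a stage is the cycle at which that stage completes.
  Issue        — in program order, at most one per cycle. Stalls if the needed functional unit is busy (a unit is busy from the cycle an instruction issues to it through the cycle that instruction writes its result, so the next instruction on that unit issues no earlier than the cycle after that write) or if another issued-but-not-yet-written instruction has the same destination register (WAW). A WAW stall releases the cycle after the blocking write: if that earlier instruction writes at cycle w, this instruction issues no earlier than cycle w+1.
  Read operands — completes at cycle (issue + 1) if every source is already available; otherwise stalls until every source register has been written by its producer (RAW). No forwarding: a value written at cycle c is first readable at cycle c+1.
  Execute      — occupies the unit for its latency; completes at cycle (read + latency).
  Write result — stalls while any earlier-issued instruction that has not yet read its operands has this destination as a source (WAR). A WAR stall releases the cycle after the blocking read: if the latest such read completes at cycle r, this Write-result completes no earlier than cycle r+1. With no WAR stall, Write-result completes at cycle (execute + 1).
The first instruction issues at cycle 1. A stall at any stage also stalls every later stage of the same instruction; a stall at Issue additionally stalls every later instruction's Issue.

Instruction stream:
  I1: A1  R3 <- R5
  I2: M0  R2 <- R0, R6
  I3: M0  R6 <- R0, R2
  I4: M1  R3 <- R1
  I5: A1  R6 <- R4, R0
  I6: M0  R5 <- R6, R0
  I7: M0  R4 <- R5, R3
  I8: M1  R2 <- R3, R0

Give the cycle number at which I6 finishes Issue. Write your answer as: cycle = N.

[1] I1 dispatched to A1
[2] I1 operands ready | I2 dispatched to M0
[3] I2 operands ready
[4] I1 complete
[5] R3←I1
[8] I2 complete
[9] R2←I2
[10] I3 dispatched to M0
[11] I3 operands ready | I4 dispatched to M1
[12] I4 operands ready
[16] I3 complete
[17] R6←I3 | I4 complete
[18] R3←I4 | I5 dispatched to A1
[19] I5 operands ready | I6 dispatched to M0
[21] I5 complete
[22] R6←I5
[23] I6 operands ready
[28] I6 complete
[29] R5←I6
[30] I7 dispatched to M0
[31] I7 operands ready | I8 dispatched to M1
[32] I8 operands ready
[36] I7 complete
[37] R4←I7 | I8 complete
[38] R2←I8

cycle = 19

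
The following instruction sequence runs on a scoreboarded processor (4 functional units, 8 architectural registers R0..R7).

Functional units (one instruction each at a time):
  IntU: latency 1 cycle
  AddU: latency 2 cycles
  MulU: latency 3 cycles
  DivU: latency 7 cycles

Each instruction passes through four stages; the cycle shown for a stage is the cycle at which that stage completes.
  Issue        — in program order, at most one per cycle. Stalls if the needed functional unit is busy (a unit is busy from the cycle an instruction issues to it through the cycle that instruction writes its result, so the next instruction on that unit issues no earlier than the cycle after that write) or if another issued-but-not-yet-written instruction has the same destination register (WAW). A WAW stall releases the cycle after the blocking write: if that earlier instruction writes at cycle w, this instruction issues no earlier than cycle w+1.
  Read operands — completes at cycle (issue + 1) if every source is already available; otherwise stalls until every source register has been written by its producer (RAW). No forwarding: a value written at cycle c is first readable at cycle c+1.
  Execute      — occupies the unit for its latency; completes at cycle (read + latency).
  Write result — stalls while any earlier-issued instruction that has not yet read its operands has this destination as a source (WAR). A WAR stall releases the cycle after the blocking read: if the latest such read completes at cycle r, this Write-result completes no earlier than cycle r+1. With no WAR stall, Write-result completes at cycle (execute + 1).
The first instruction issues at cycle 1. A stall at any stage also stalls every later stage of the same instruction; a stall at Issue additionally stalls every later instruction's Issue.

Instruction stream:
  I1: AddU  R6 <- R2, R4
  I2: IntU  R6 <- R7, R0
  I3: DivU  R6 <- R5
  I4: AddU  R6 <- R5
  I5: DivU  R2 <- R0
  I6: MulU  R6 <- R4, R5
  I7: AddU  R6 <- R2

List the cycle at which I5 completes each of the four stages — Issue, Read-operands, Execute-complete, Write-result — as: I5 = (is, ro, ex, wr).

I5 = (21, 22, 29, 30)

c1: I1→AddU
c2: I1 RO
c4: I1 EX
c5: I1 WR R6
c6: I2→IntU
c7: I2 RO
c8: I2 EX
c9: I2 WR R6
c10: I3→DivU
c11: I3 RO
c18: I3 EX
c19: I3 WR R6
c20: I4→AddU
c21: I4 RO | I5→DivU
c22: I5 RO
c23: I4 EX
c24: I4 WR R6
c25: I6→MulU
c26: I6 RO
c29: I5 EX | I6 EX
c30: I5 WR R2 | I6 WR R6
c31: I7→AddU
c32: I7 RO
c34: I7 EX
c35: I7 WR R6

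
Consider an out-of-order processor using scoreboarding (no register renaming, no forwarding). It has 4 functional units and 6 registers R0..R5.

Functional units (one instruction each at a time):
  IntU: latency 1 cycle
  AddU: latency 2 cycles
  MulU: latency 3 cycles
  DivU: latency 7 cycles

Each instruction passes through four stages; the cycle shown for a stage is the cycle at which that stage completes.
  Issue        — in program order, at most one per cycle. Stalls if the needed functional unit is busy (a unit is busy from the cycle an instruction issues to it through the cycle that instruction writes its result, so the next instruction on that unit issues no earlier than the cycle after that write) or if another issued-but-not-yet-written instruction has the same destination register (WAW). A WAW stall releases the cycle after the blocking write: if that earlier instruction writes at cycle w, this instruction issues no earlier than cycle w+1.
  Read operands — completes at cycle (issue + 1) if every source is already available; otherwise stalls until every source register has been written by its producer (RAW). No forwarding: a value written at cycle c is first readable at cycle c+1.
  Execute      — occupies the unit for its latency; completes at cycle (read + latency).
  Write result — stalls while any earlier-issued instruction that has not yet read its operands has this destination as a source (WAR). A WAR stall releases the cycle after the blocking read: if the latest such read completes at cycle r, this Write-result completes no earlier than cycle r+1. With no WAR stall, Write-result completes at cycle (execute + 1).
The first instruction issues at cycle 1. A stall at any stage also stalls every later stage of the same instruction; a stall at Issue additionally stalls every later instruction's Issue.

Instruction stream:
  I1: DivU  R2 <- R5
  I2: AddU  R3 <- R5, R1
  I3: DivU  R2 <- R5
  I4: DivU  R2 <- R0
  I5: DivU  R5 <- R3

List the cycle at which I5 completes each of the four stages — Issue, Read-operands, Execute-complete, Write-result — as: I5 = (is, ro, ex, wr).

[I1] 1/2/9/10
[I2] 2/3/5/6
[I3] 11/12/19/20  (struct: DivU busy until I1 writes@10)
[I4] 21/22/29/30  (struct: DivU busy until I3 writes@20)
[I5] 31/32/39/40  (struct: DivU busy until I4 writes@30)

I5 = (31, 32, 39, 40)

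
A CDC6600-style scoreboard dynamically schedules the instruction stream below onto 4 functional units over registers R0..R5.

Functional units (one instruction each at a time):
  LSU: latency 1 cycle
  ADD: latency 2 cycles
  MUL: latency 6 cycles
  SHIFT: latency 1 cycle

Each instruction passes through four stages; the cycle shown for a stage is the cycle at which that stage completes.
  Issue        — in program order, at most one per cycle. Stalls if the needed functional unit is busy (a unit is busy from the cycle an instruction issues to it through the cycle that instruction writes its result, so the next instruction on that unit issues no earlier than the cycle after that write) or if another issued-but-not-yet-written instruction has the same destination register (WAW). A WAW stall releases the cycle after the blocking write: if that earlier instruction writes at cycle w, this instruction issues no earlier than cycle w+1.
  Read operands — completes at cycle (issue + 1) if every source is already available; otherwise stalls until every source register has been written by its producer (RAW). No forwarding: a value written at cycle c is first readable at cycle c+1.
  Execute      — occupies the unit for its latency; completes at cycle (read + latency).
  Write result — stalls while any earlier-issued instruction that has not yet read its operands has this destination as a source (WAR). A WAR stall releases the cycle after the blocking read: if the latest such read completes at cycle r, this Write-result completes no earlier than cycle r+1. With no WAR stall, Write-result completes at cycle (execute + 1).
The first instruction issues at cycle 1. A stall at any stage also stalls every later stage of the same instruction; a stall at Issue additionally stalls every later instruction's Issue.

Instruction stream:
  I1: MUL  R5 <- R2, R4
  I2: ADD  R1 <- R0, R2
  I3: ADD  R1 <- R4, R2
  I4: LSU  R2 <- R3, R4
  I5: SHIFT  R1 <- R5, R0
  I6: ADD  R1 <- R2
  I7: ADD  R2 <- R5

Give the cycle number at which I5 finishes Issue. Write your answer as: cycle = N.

[1] issue I1 (MUL)
[2] I1 read-ops, issue I2 (ADD)
[3] I2 read-ops
[5] I2 finished on ADD
[6] I2→R1
[7] issue I3 (ADD)
[8] I1 finished on MUL, I3 read-ops, issue I4 (LSU)
[9] I1→R5, I4 read-ops
[10] I3 finished on ADD, I4 finished on LSU
[11] I3→R1, I4→R2
[12] issue I5 (SHIFT)
[13] I5 read-ops
[14] I5 finished on SHIFT
[15] I5→R1
[16] issue I6 (ADD)
[17] I6 read-ops
[19] I6 finished on ADD
[20] I6→R1
[21] issue I7 (ADD)
[22] I7 read-ops
[24] I7 finished on ADD
[25] I7→R2

cycle = 12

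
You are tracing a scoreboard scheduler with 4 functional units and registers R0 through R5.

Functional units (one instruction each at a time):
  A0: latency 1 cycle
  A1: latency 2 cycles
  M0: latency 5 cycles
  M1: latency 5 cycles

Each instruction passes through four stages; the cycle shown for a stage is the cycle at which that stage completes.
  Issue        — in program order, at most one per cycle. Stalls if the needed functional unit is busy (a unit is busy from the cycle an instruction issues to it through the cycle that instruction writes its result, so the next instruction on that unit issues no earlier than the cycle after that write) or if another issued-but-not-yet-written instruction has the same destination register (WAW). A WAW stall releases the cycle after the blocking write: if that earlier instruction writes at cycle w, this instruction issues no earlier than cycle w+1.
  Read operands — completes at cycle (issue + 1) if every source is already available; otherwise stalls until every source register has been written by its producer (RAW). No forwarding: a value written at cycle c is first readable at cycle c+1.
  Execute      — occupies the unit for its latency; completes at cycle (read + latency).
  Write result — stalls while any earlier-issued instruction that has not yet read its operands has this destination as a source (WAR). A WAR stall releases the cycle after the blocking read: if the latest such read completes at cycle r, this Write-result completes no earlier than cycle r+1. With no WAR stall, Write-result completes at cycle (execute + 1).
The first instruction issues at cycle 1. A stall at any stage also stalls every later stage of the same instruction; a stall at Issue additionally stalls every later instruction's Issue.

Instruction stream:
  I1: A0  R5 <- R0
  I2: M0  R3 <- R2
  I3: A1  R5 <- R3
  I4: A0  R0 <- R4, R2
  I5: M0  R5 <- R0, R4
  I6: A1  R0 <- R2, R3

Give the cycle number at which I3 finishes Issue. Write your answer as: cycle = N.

I1  is:1  ro:2  ex:3  wr:4
I2  is:2  ro:3  ex:8  wr:9
I3  is:5  ro:10  ex:12  wr:13  — WAW R5: wait I1 write@4, RAW R3: wait I2 write@9
I4  is:6  ro:7  ex:8  wr:9
I5  is:14  ro:15  ex:20  wr:21  — WAW R5: wait I3 write@13
I6  is:15  ro:16  ex:18  wr:19

cycle = 5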